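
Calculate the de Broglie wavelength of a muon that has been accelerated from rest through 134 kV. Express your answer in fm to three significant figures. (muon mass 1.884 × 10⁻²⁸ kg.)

λ = 233 fm

KE = eV = 1.602 × 10⁻¹⁹ × 1.340 × 10⁵ = 2.147 × 10⁻¹⁴ J.
p = √(2mKE) = √(2 × 1.884 × 10⁻²⁸ × 2.147 × 10⁻¹⁴) = 2.844 × 10⁻²¹ kg·m/s.
λ = h/p = 6.626 × 10⁻³⁴ / 2.844 × 10⁻²¹ = 2.33 × 10⁻¹³ m = 233 fm.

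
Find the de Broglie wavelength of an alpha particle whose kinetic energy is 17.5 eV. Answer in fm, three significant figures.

λ = 3430 fm

KE = 17.5 eV = 2.804 × 10⁻¹⁸ J.
p = √(2mKE) = √(2 × 6.645 × 10⁻²⁷ × 2.804 × 10⁻¹⁸) = 1.930 × 10⁻²² kg·m/s.
λ = h/p = 6.626 × 10⁻³⁴ / 1.930 × 10⁻²² = 3.43 × 10⁻¹² m = 3430 fm.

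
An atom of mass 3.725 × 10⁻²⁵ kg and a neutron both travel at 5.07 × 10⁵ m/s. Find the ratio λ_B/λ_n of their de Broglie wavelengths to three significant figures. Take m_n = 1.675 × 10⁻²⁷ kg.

At fixed v, p = mv so λ = h/(mv) ∝ 1/m.
λ_B/λ_n = m_n/m_B = 1.675 × 10⁻²⁷/3.725 × 10⁻²⁵ = 4.50 × 10⁻³.

λ_B/λ_n = 4.50 × 10⁻³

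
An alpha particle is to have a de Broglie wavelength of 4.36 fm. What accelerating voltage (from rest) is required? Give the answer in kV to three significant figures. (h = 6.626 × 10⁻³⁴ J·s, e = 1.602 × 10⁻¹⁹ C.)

V = 5420 kV

p = h/λ = 6.626 × 10⁻³⁴ / 4.360 × 10⁻¹⁵ = 1.520 × 10⁻¹⁹ kg·m/s.
KE = p²/(2m) = 1.738 × 10⁻¹² J.
V = KE/2e = 1.738 × 10⁻¹² / (2 × 1.602 × 10⁻¹⁹) = 5420 kV.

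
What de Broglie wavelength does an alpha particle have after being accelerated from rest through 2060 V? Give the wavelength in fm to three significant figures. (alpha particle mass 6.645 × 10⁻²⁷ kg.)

KE = 2eV = 2 × 1.602 × 10⁻¹⁹ × 2060 = 6.600 × 10⁻¹⁶ J.
p = √(2mKE) = √(2 × 6.645 × 10⁻²⁷ × 6.600 × 10⁻¹⁶) = 2.962 × 10⁻²¹ kg·m/s.
λ = h/p = 6.626 × 10⁻³⁴ / 2.962 × 10⁻²¹ = 2.24 × 10⁻¹³ m = 224 fm.

λ = 224 fm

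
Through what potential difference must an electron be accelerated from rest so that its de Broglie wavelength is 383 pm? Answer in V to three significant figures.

p = h/λ = 6.626 × 10⁻³⁴ / 3.830 × 10⁻¹⁰ = 1.730 × 10⁻²⁴ kg·m/s.
KE = p²/(2m) = 1.643 × 10⁻¹⁸ J.
V = KE/e = 1.643 × 10⁻¹⁸ / (1.602 × 10⁻¹⁹) = 10.3 V.

V = 10.3 V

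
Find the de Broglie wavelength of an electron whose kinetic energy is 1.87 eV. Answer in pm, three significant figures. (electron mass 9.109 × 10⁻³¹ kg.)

λ = 897 pm

KE = 1.87 eV = 2.996 × 10⁻¹⁹ J.
p = √(2mKE) = √(2 × 9.109 × 10⁻³¹ × 2.996 × 10⁻¹⁹) = 7.388 × 10⁻²⁵ kg·m/s.
λ = h/p = 6.626 × 10⁻³⁴ / 7.388 × 10⁻²⁵ = 8.97 × 10⁻¹⁰ m = 897 pm.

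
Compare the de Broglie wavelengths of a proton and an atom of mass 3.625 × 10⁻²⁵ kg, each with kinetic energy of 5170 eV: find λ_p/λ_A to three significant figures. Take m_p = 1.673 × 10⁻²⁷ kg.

At fixed KE, p = √(2mKE) so λ = h/p ∝ 1/√m.
λ_p/λ_A = √(m_A/m_p) = √(3.625 × 10⁻²⁵/1.673 × 10⁻²⁷) = √(216.7) = 14.7.

λ_p/λ_A = 14.7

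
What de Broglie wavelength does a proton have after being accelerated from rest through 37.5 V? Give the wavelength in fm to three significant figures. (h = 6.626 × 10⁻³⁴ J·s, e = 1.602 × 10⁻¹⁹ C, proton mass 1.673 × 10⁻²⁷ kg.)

KE = eV = 1.602 × 10⁻¹⁹ × 37.50 = 6.008 × 10⁻¹⁸ J.
p = √(2mKE) = √(2 × 1.673 × 10⁻²⁷ × 6.008 × 10⁻¹⁸) = 1.418 × 10⁻²² kg·m/s.
λ = h/p = 6.626 × 10⁻³⁴ / 1.418 × 10⁻²² = 4.67 × 10⁻¹² m = 4670 fm.

λ = 4670 fm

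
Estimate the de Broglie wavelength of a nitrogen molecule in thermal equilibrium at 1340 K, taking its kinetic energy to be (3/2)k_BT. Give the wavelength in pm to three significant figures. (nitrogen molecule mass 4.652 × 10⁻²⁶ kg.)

KE = (3/2)k_BT = 1.5 × 1.381 × 10⁻²³ × 1340 = 2.776 × 10⁻²⁰ J.
p = √(2mKE) = √(2 × 4.652 × 10⁻²⁶ × 2.776 × 10⁻²⁰) = 5.082 × 10⁻²³ kg·m/s.
λ = h/p = 1.30 × 10⁻¹¹ m = 13.0 pm.

λ = 13.0 pm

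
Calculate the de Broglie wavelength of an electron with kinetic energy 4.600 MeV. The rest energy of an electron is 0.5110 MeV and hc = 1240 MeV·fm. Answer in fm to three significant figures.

λ = 244 fm

Total energy E = KE + m₀c² = 4.600 + 0.5110 = 5.1110 MeV.
(pc)² = E² − (m₀c²)² = (5.1110)² − (0.5110)² = 25.86 MeV², so pc = 5.085 MeV.
λ = hc/(pc) = 1240 MeV·fm / 5.085 MeV = 244 fm.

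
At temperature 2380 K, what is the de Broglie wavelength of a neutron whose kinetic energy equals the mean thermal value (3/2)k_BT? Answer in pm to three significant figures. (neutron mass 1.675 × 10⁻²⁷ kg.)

KE = (3/2)k_BT = 1.5 × 1.381 × 10⁻²³ × 2380 = 4.930 × 10⁻²⁰ J.
p = √(2mKE) = √(2 × 1.675 × 10⁻²⁷ × 4.930 × 10⁻²⁰) = 1.285 × 10⁻²³ kg·m/s.
λ = h/p = 5.16 × 10⁻¹¹ m = 51.6 pm.

λ = 51.6 pm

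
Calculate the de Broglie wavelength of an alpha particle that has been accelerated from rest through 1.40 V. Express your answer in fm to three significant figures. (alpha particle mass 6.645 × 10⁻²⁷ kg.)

λ = 8580 fm

KE = 2eV = 2 × 1.602 × 10⁻¹⁹ × 1.400 = 4.486 × 10⁻¹⁹ J.
p = √(2mKE) = √(2 × 6.645 × 10⁻²⁷ × 4.486 × 10⁻¹⁹) = 7.721 × 10⁻²³ kg·m/s.
λ = h/p = 6.626 × 10⁻³⁴ / 7.721 × 10⁻²³ = 8.58 × 10⁻¹² m = 8580 fm.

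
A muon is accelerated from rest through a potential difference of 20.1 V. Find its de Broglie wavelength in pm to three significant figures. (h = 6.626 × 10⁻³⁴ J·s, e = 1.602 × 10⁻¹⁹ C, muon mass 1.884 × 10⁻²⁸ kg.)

λ = 19.0 pm

KE = eV = 1.602 × 10⁻¹⁹ × 20.10 = 3.220 × 10⁻¹⁸ J.
p = √(2mKE) = √(2 × 1.884 × 10⁻²⁸ × 3.220 × 10⁻¹⁸) = 3.483 × 10⁻²³ kg·m/s.
λ = h/p = 6.626 × 10⁻³⁴ / 3.483 × 10⁻²³ = 1.90 × 10⁻¹¹ m = 19.0 pm.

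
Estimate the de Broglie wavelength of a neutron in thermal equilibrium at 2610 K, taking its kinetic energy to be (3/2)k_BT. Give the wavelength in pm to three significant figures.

KE = (3/2)k_BT = 1.5 × 1.381 × 10⁻²³ × 2610 = 5.407 × 10⁻²⁰ J.
p = √(2mKE) = √(2 × 1.675 × 10⁻²⁷ × 5.407 × 10⁻²⁰) = 1.346 × 10⁻²³ kg·m/s.
λ = h/p = 4.92 × 10⁻¹¹ m = 49.2 pm.

λ = 49.2 pm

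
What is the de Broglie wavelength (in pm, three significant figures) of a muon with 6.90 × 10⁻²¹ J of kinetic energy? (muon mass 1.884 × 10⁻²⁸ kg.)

λ = 411 pm

p = √(2mKE) = √(2 × 1.884 × 10⁻²⁸ × 6.900 × 10⁻²¹) = 1.612 × 10⁻²⁴ kg·m/s.
λ = h/p = 6.626 × 10⁻³⁴ / 1.612 × 10⁻²⁴ = 4.11 × 10⁻¹⁰ m = 411 pm.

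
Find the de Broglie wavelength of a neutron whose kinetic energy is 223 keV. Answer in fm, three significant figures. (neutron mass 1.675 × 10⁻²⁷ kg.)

KE = 223 keV = 3.572 × 10⁻¹⁴ J.
p = √(2mKE) = √(2 × 1.675 × 10⁻²⁷ × 3.572 × 10⁻¹⁴) = 1.094 × 10⁻²⁰ kg·m/s.
λ = h/p = 6.626 × 10⁻³⁴ / 1.094 × 10⁻²⁰ = 6.06 × 10⁻¹⁴ m = 60.6 fm.

λ = 60.6 fm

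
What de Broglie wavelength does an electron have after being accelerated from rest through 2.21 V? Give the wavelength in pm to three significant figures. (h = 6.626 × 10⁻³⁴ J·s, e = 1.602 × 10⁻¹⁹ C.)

λ = 825 pm

KE = eV = 1.602 × 10⁻¹⁹ × 2.210 = 3.540 × 10⁻¹⁹ J.
p = √(2mKE) = √(2 × 9.109 × 10⁻³¹ × 3.540 × 10⁻¹⁹) = 8.031 × 10⁻²⁵ kg·m/s.
λ = h/p = 6.626 × 10⁻³⁴ / 8.031 × 10⁻²⁵ = 8.25 × 10⁻¹⁰ m = 825 pm.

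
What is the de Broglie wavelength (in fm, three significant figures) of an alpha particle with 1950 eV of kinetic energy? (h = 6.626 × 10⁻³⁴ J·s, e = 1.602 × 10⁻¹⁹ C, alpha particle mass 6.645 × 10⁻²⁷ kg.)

λ = 325 fm

KE = 1950 eV = 3.124 × 10⁻¹⁶ J.
p = √(2mKE) = √(2 × 6.645 × 10⁻²⁷ × 3.124 × 10⁻¹⁶) = 2.038 × 10⁻²¹ kg·m/s.
λ = h/p = 6.626 × 10⁻³⁴ / 2.038 × 10⁻²¹ = 3.25 × 10⁻¹³ m = 325 fm.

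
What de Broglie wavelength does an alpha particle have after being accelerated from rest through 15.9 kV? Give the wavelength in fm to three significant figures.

λ = 80.5 fm

KE = 2eV = 2 × 1.602 × 10⁻¹⁹ × 1.590 × 10⁴ = 5.094 × 10⁻¹⁵ J.
p = √(2mKE) = √(2 × 6.645 × 10⁻²⁷ × 5.094 × 10⁻¹⁵) = 8.228 × 10⁻²¹ kg·m/s.
λ = h/p = 6.626 × 10⁻³⁴ / 8.228 × 10⁻²¹ = 8.05 × 10⁻¹⁴ m = 80.5 fm.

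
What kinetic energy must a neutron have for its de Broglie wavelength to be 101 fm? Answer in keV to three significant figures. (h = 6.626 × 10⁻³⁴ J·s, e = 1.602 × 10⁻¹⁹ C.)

p = h/λ = 6.626 × 10⁻³⁴ / 1.010 × 10⁻¹³ = 6.560 × 10⁻²¹ kg·m/s.
KE = p²/(2m) = (6.560 × 10⁻²¹)² / (2 × 1.675 × 10⁻²⁷) = 1.285 × 10⁻¹⁴ J = 80.2 keV.

KE = 80.2 keV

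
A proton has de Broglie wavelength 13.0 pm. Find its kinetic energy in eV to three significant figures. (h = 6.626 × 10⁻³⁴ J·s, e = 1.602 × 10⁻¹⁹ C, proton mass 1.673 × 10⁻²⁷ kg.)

KE = 4.85 eV

p = h/λ = 6.626 × 10⁻³⁴ / 1.300 × 10⁻¹¹ = 5.097 × 10⁻²³ kg·m/s.
KE = p²/(2m) = (5.097 × 10⁻²³)² / (2 × 1.673 × 10⁻²⁷) = 7.764 × 10⁻¹⁹ J = 4.85 eV.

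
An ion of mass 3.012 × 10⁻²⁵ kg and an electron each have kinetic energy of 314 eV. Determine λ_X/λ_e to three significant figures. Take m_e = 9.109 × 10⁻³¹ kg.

At fixed KE, p = √(2mKE) so λ = h/p ∝ 1/√m.
λ_X/λ_e = √(m_e/m_X) = √(9.109 × 10⁻³¹/3.012 × 10⁻²⁵) = √(3.024 × 10⁻⁶) = 1.74 × 10⁻³.

λ_X/λ_e = 1.74 × 10⁻³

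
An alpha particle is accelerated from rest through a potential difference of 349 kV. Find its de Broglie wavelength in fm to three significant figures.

KE = 2eV = 2 × 1.602 × 10⁻¹⁹ × 3.490 × 10⁵ = 1.118 × 10⁻¹³ J.
p = √(2mKE) = √(2 × 6.645 × 10⁻²⁷ × 1.118 × 10⁻¹³) = 3.855 × 10⁻²⁰ kg·m/s.
λ = h/p = 6.626 × 10⁻³⁴ / 3.855 × 10⁻²⁰ = 1.72 × 10⁻¹⁴ m = 17.2 fm.

λ = 17.2 fm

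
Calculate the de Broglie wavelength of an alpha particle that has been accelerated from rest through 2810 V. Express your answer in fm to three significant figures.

KE = 2eV = 2 × 1.602 × 10⁻¹⁹ × 2810 = 9.003 × 10⁻¹⁶ J.
p = √(2mKE) = √(2 × 6.645 × 10⁻²⁷ × 9.003 × 10⁻¹⁶) = 3.459 × 10⁻²¹ kg·m/s.
λ = h/p = 6.626 × 10⁻³⁴ / 3.459 × 10⁻²¹ = 1.92 × 10⁻¹³ m = 192 fm.

λ = 192 fm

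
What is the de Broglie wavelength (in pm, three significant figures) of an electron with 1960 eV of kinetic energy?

λ = 27.7 pm

KE = 1960 eV = 3.140 × 10⁻¹⁶ J.
p = √(2mKE) = √(2 × 9.109 × 10⁻³¹ × 3.140 × 10⁻¹⁶) = 2.392 × 10⁻²³ kg·m/s.
λ = h/p = 6.626 × 10⁻³⁴ / 2.392 × 10⁻²³ = 2.77 × 10⁻¹¹ m = 27.7 pm.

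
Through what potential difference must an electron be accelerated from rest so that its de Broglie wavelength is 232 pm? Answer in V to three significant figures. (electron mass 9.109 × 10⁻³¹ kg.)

p = h/λ = 6.626 × 10⁻³⁴ / 2.320 × 10⁻¹⁰ = 2.856 × 10⁻²⁴ kg·m/s.
KE = p²/(2m) = 4.477 × 10⁻¹⁸ J.
V = KE/e = 4.477 × 10⁻¹⁸ / (1.602 × 10⁻¹⁹) = 27.9 V.

V = 27.9 V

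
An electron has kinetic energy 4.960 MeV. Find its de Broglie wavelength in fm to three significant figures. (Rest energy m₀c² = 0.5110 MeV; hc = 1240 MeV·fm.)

λ = 228 fm

Total energy E = KE + m₀c² = 4.960 + 0.5110 = 5.4710 MeV.
(pc)² = E² − (m₀c²)² = (5.4710)² − (0.5110)² = 29.67 MeV², so pc = 5.447 MeV.
λ = hc/(pc) = 1240 MeV·fm / 5.447 MeV = 228 fm.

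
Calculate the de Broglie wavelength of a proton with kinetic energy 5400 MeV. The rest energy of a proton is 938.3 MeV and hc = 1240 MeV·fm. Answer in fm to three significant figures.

Total energy E = KE + m₀c² = 5400 + 938.3 = 6338.3 MeV.
(pc)² = E² − (m₀c²)² = (6338.3)² − (938.3)² = 3.929 × 10⁷ MeV², so pc = 6268 MeV.
λ = hc/(pc) = 1240 MeV·fm / 6268 MeV = 0.198 fm.

λ = 0.198 fm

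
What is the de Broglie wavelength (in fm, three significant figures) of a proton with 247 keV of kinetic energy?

KE = 247 keV = 3.957 × 10⁻¹⁴ J.
p = √(2mKE) = √(2 × 1.673 × 10⁻²⁷ × 3.957 × 10⁻¹⁴) = 1.151 × 10⁻²⁰ kg·m/s.
λ = h/p = 6.626 × 10⁻³⁴ / 1.151 × 10⁻²⁰ = 5.76 × 10⁻¹⁴ m = 57.6 fm.

λ = 57.6 fm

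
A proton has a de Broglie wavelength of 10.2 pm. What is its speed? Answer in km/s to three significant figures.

v = 38.8 km/s

p = h/λ = 6.626 × 10⁻³⁴ / 1.020 × 10⁻¹¹ = 6.496 × 10⁻²³ kg·m/s.
v = p/m = 6.496 × 10⁻²³ / 1.673 × 10⁻²⁷ = 3.88 × 10⁴ m/s = 38.8 km/s.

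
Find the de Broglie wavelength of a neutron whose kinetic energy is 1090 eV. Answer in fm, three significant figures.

KE = 1090 eV = 1.746 × 10⁻¹⁶ J.
p = √(2mKE) = √(2 × 1.675 × 10⁻²⁷ × 1.746 × 10⁻¹⁶) = 7.648 × 10⁻²² kg·m/s.
λ = h/p = 6.626 × 10⁻³⁴ / 7.648 × 10⁻²² = 8.66 × 10⁻¹³ m = 866 fm.

λ = 866 fm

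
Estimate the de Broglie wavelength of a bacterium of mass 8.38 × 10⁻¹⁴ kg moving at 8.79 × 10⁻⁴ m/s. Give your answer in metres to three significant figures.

λ = 9.00 × 10⁻¹⁸ m

p = mv = 8.38 × 10⁻¹⁴ × 8.79 × 10⁻⁴ = 7.366 × 10⁻¹⁷ kg·m/s.
λ = h/p = 6.626 × 10⁻³⁴ / 7.366 × 10⁻¹⁷ = 9.00 × 10⁻¹⁸ m.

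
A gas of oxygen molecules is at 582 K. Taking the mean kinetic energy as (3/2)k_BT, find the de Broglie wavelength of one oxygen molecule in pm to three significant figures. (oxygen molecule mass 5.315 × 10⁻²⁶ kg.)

λ = 18.5 pm

KE = (3/2)k_BT = 1.5 × 1.381 × 10⁻²³ × 582 = 1.206 × 10⁻²⁰ J.
p = √(2mKE) = √(2 × 5.315 × 10⁻²⁶ × 1.206 × 10⁻²⁰) = 3.580 × 10⁻²³ kg·m/s.
λ = h/p = 1.85 × 10⁻¹¹ m = 18.5 pm.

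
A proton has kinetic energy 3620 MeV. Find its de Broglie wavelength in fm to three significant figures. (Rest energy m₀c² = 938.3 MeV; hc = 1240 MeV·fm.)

λ = 0.278 fm

Total energy E = KE + m₀c² = 3620 + 938.3 = 4558.3 MeV.
(pc)² = E² − (m₀c²)² = (4558.3)² − (938.3)² = 1.990 × 10⁷ MeV², so pc = 4461 MeV.
λ = hc/(pc) = 1240 MeV·fm / 4461 MeV = 0.278 fm.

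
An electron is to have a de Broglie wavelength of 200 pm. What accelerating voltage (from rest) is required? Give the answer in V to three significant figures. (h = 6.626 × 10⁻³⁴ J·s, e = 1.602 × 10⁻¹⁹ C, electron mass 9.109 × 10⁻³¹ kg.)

p = h/λ = 6.626 × 10⁻³⁴ / 2.000 × 10⁻¹⁰ = 3.313 × 10⁻²⁴ kg·m/s.
KE = p²/(2m) = 6.025 × 10⁻¹⁸ J.
V = KE/e = 6.025 × 10⁻¹⁸ / (1.602 × 10⁻¹⁹) = 37.6 V.

V = 37.6 V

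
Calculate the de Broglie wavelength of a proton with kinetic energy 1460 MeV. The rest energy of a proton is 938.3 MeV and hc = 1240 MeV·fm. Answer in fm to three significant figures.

λ = 0.562 fm

Total energy E = KE + m₀c² = 1460 + 938.3 = 2398.3 MeV.
(pc)² = E² − (m₀c²)² = (2398.3)² − (938.3)² = 4.871 × 10⁶ MeV², so pc = 2207 MeV.
λ = hc/(pc) = 1240 MeV·fm / 2207 MeV = 0.562 fm.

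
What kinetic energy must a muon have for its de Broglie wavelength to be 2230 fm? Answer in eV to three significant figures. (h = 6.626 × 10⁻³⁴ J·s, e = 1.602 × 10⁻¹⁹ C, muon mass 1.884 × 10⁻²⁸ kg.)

KE = 1460 eV

p = h/λ = 6.626 × 10⁻³⁴ / 2.230 × 10⁻¹² = 2.971 × 10⁻²² kg·m/s.
KE = p²/(2m) = (2.971 × 10⁻²²)² / (2 × 1.884 × 10⁻²⁸) = 2.343 × 10⁻¹⁶ J = 1460 eV.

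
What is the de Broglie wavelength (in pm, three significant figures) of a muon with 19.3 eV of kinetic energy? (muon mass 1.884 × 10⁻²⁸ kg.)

KE = 19.3 eV = 3.092 × 10⁻¹⁸ J.
p = √(2mKE) = √(2 × 1.884 × 10⁻²⁸ × 3.092 × 10⁻¹⁸) = 3.413 × 10⁻²³ kg·m/s.
λ = h/p = 6.626 × 10⁻³⁴ / 3.413 × 10⁻²³ = 1.94 × 10⁻¹¹ m = 19.4 pm.

λ = 19.4 pm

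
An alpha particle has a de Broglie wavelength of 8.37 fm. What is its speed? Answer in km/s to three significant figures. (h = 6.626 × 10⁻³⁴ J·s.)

v = 1.19 × 10⁴ km/s

p = h/λ = 6.626 × 10⁻³⁴ / 8.370 × 10⁻¹⁵ = 7.916 × 10⁻²⁰ kg·m/s.
v = p/m = 7.916 × 10⁻²⁰ / 6.645 × 10⁻²⁷ = 1.19 × 10⁷ m/s = 1.19 × 10⁴ km/s.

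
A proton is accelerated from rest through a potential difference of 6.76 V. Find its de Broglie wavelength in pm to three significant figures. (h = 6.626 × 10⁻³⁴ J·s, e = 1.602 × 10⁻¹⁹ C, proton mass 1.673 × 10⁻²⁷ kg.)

λ = 11.0 pm

KE = eV = 1.602 × 10⁻¹⁹ × 6.760 = 1.083 × 10⁻¹⁸ J.
p = √(2mKE) = √(2 × 1.673 × 10⁻²⁷ × 1.083 × 10⁻¹⁸) = 6.020 × 10⁻²³ kg·m/s.
λ = h/p = 6.626 × 10⁻³⁴ / 6.020 × 10⁻²³ = 1.10 × 10⁻¹¹ m = 11.0 pm.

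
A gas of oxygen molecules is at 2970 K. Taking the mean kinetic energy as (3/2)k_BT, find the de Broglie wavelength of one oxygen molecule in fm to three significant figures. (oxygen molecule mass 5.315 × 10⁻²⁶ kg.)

KE = (3/2)k_BT = 1.5 × 1.381 × 10⁻²³ × 2970 = 6.152 × 10⁻²⁰ J.
p = √(2mKE) = √(2 × 5.315 × 10⁻²⁶ × 6.152 × 10⁻²⁰) = 8.087 × 10⁻²³ kg·m/s.
λ = h/p = 8.19 × 10⁻¹² m = 8190 fm.

λ = 8190 fm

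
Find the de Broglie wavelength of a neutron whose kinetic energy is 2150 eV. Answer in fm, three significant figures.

λ = 617 fm

KE = 2150 eV = 3.444 × 10⁻¹⁶ J.
p = √(2mKE) = √(2 × 1.675 × 10⁻²⁷ × 3.444 × 10⁻¹⁶) = 1.074 × 10⁻²¹ kg·m/s.
λ = h/p = 6.626 × 10⁻³⁴ / 1.074 × 10⁻²¹ = 6.17 × 10⁻¹³ m = 617 fm.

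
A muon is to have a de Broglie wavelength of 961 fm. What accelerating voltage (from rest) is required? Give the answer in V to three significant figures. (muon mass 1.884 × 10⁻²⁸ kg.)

p = h/λ = 6.626 × 10⁻³⁴ / 9.610 × 10⁻¹³ = 6.895 × 10⁻²² kg·m/s.
KE = p²/(2m) = 1.262 × 10⁻¹⁵ J.
V = KE/e = 1.262 × 10⁻¹⁵ / (1.602 × 10⁻¹⁹) = 7880 V.

V = 7880 V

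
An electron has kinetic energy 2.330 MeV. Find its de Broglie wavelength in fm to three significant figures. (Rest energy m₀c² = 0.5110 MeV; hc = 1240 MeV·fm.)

Total energy E = KE + m₀c² = 2.330 + 0.5110 = 2.8410 MeV.
(pc)² = E² − (m₀c²)² = (2.8410)² − (0.5110)² = 7.810 MeV², so pc = 2.795 MeV.
λ = hc/(pc) = 1240 MeV·fm / 2.795 MeV = 444 fm.

λ = 444 fm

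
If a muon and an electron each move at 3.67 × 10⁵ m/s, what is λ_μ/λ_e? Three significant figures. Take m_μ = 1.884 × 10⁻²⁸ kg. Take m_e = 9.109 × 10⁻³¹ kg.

At fixed v, p = mv so λ = h/(mv) ∝ 1/m.
λ_μ/λ_e = m_e/m_μ = 9.109 × 10⁻³¹/1.884 × 10⁻²⁸ = 4.83 × 10⁻³.

λ_μ/λ_e = 4.83 × 10⁻³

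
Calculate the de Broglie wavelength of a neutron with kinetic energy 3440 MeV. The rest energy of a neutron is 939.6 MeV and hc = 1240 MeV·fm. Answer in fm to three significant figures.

λ = 0.290 fm

Total energy E = KE + m₀c² = 3440 + 939.6 = 4379.6 MeV.
(pc)² = E² − (m₀c²)² = (4379.6)² − (939.6)² = 1.830 × 10⁷ MeV², so pc = 4278 MeV.
λ = hc/(pc) = 1240 MeV·fm / 4278 MeV = 0.290 fm.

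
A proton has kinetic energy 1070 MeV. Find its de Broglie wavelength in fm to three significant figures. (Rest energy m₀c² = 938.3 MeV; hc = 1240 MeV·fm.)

λ = 0.698 fm

Total energy E = KE + m₀c² = 1070 + 938.3 = 2008.3 MeV.
(pc)² = E² − (m₀c²)² = (2008.3)² − (938.3)² = 3.153 × 10⁶ MeV², so pc = 1776 MeV.
λ = hc/(pc) = 1240 MeV·fm / 1776 MeV = 0.698 fm.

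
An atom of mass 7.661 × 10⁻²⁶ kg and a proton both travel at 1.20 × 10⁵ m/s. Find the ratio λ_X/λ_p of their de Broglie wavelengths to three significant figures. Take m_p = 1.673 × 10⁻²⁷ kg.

λ_X/λ_p = 0.0218

At fixed v, p = mv so λ = h/(mv) ∝ 1/m.
λ_X/λ_p = m_p/m_X = 1.673 × 10⁻²⁷/7.661 × 10⁻²⁶ = 0.0218.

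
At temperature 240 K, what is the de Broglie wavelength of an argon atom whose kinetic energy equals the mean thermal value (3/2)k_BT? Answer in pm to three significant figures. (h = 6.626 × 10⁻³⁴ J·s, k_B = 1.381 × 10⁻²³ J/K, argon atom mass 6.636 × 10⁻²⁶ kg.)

KE = (3/2)k_BT = 1.5 × 1.381 × 10⁻²³ × 240 = 4.972 × 10⁻²¹ J.
p = √(2mKE) = √(2 × 6.636 × 10⁻²⁶ × 4.972 × 10⁻²¹) = 2.569 × 10⁻²³ kg·m/s.
λ = h/p = 2.58 × 10⁻¹¹ m = 25.8 pm.

λ = 25.8 pm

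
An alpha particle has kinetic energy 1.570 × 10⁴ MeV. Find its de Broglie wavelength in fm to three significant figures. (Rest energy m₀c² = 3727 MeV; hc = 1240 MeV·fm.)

Total energy E = KE + m₀c² = 1.570 × 10⁴ + 3727 = 19427 MeV.
(pc)² = E² − (m₀c²)² = (19427)² − (3727)² = 3.635 × 10⁸ MeV², so pc = 1.907 × 10⁴ MeV.
λ = hc/(pc) = 1240 MeV·fm / 1.907 × 10⁴ MeV = 0.0650 fm.

λ = 0.0650 fm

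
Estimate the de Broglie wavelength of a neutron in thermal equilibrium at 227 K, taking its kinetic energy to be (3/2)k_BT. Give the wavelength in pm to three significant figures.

KE = (3/2)k_BT = 1.5 × 1.381 × 10⁻²³ × 227 = 4.702 × 10⁻²¹ J.
p = √(2mKE) = √(2 × 1.675 × 10⁻²⁷ × 4.702 × 10⁻²¹) = 3.969 × 10⁻²⁴ kg·m/s.
λ = h/p = 1.67 × 10⁻¹⁰ m = 167 pm.

λ = 167 pm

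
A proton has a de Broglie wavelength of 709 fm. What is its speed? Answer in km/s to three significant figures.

p = h/λ = 6.626 × 10⁻³⁴ / 7.090 × 10⁻¹³ = 9.346 × 10⁻²² kg·m/s.
v = p/m = 9.346 × 10⁻²² / 1.673 × 10⁻²⁷ = 5.59 × 10⁵ m/s = 559 km/s.

v = 559 km/s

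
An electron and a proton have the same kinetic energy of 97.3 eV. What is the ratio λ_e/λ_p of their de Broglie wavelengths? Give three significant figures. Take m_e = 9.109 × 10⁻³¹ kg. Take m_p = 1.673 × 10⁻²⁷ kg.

λ_e/λ_p = 42.9

At fixed KE, p = √(2mKE) so λ = h/p ∝ 1/√m.
λ_e/λ_p = √(m_p/m_e) = √(1.673 × 10⁻²⁷/9.109 × 10⁻³¹) = √(1837) = 42.9.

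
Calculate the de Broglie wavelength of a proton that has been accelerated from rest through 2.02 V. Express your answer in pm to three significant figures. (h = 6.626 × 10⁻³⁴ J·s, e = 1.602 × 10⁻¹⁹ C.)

KE = eV = 1.602 × 10⁻¹⁹ × 2.020 = 3.236 × 10⁻¹⁹ J.
p = √(2mKE) = √(2 × 1.673 × 10⁻²⁷ × 3.236 × 10⁻¹⁹) = 3.291 × 10⁻²³ kg·m/s.
λ = h/p = 6.626 × 10⁻³⁴ / 3.291 × 10⁻²³ = 2.01 × 10⁻¹¹ m = 20.1 pm.

λ = 20.1 pm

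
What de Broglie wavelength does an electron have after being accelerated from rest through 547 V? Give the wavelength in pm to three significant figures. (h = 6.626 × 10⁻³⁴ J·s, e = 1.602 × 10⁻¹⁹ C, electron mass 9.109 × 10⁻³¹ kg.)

λ = 52.4 pm

KE = eV = 1.602 × 10⁻¹⁹ × 547.0 = 8.763 × 10⁻¹⁷ J.
p = √(2mKE) = √(2 × 9.109 × 10⁻³¹ × 8.763 × 10⁻¹⁷) = 1.264 × 10⁻²³ kg·m/s.
λ = h/p = 6.626 × 10⁻³⁴ / 1.264 × 10⁻²³ = 5.24 × 10⁻¹¹ m = 52.4 pm.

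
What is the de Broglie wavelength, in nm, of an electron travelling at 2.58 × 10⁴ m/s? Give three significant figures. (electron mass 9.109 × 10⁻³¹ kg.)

p = mv = 9.109 × 10⁻³¹ × 2.58 × 10⁴ = 2.350 × 10⁻²⁶ kg·m/s.
λ = h/p = 6.626 × 10⁻³⁴ / 2.350 × 10⁻²⁶ = 2.82 × 10⁻⁸ m = 28.2 nm.

λ = 28.2 nm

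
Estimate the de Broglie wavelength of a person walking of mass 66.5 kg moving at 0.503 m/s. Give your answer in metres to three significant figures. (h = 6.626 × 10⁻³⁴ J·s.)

λ = 1.98 × 10⁻³⁵ m

p = mv = 66.5 × 0.503 = 3.345 × 10¹ kg·m/s.
λ = h/p = 6.626 × 10⁻³⁴ / 3.345 × 10¹ = 1.98 × 10⁻³⁵ m.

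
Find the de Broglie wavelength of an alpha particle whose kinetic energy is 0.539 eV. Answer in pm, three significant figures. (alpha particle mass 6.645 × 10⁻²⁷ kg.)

KE = 0.539 eV = 8.635 × 10⁻²⁰ J.
p = √(2mKE) = √(2 × 6.645 × 10⁻²⁷ × 8.635 × 10⁻²⁰) = 3.388 × 10⁻²³ kg·m/s.
λ = h/p = 6.626 × 10⁻³⁴ / 3.388 × 10⁻²³ = 1.96 × 10⁻¹¹ m = 19.6 pm.

λ = 19.6 pm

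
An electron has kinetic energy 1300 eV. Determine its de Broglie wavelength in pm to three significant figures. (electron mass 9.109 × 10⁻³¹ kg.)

λ = 34.0 pm

KE = 1300 eV = 2.083 × 10⁻¹⁶ J.
p = √(2mKE) = √(2 × 9.109 × 10⁻³¹ × 2.083 × 10⁻¹⁶) = 1.948 × 10⁻²³ kg·m/s.
λ = h/p = 6.626 × 10⁻³⁴ / 1.948 × 10⁻²³ = 3.40 × 10⁻¹¹ m = 34.0 pm.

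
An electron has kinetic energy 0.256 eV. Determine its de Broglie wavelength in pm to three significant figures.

KE = 0.256 eV = 4.101 × 10⁻²⁰ J.
p = √(2mKE) = √(2 × 9.109 × 10⁻³¹ × 4.101 × 10⁻²⁰) = 2.733 × 10⁻²⁵ kg·m/s.
λ = h/p = 6.626 × 10⁻³⁴ / 2.733 × 10⁻²⁵ = 2.42 × 10⁻⁹ m = 2420 pm.

λ = 2420 pm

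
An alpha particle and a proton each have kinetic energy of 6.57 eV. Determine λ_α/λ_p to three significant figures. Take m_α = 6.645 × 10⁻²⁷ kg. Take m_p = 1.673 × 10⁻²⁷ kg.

λ_α/λ_p = 0.502

At fixed KE, p = √(2mKE) so λ = h/p ∝ 1/√m.
λ_α/λ_p = √(m_p/m_α) = √(1.673 × 10⁻²⁷/6.645 × 10⁻²⁷) = √(0.2518) = 0.502.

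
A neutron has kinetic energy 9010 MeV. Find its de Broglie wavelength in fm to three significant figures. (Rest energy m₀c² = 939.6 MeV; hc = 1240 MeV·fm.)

λ = 0.125 fm

Total energy E = KE + m₀c² = 9010 + 939.6 = 9949.6 MeV.
(pc)² = E² − (m₀c²)² = (9949.6)² − (939.6)² = 9.811 × 10⁷ MeV², so pc = 9905 MeV.
λ = hc/(pc) = 1240 MeV·fm / 9905 MeV = 0.125 fm.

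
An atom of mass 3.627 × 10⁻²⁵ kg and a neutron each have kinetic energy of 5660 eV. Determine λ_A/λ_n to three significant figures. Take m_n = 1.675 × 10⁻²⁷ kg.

At fixed KE, p = √(2mKE) so λ = h/p ∝ 1/√m.
λ_A/λ_n = √(m_n/m_A) = √(1.675 × 10⁻²⁷/3.627 × 10⁻²⁵) = √(4.618 × 10⁻³) = 0.0680.

λ_A/λ_n = 0.0680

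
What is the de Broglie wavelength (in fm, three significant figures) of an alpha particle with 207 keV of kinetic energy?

KE = 207 keV = 3.316 × 10⁻¹⁴ J.
p = √(2mKE) = √(2 × 6.645 × 10⁻²⁷ × 3.316 × 10⁻¹⁴) = 2.099 × 10⁻²⁰ kg·m/s.
λ = h/p = 6.626 × 10⁻³⁴ / 2.099 × 10⁻²⁰ = 3.16 × 10⁻¹⁴ m = 31.6 fm.

λ = 31.6 fm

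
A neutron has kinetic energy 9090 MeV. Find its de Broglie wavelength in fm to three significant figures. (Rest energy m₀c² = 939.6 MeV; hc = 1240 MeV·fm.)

Total energy E = KE + m₀c² = 9090 + 939.6 = 10029.6 MeV.
(pc)² = E² − (m₀c²)² = (10029.6)² − (939.6)² = 9.971 × 10⁷ MeV², so pc = 9985 MeV.
λ = hc/(pc) = 1240 MeV·fm / 9985 MeV = 0.124 fm.

λ = 0.124 fm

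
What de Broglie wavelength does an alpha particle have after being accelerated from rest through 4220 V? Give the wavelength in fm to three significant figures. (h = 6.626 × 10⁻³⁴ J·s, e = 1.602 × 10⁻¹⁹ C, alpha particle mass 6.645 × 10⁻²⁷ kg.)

λ = 156 fm

KE = 2eV = 2 × 1.602 × 10⁻¹⁹ × 4220 = 1.352 × 10⁻¹⁵ J.
p = √(2mKE) = √(2 × 6.645 × 10⁻²⁷ × 1.352 × 10⁻¹⁵) = 4.239 × 10⁻²¹ kg·m/s.
λ = h/p = 6.626 × 10⁻³⁴ / 4.239 × 10⁻²¹ = 1.56 × 10⁻¹³ m = 156 fm.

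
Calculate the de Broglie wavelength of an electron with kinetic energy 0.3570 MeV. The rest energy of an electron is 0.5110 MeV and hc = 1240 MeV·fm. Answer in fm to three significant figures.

λ = 1770 fm

Total energy E = KE + m₀c² = 0.3570 + 0.5110 = 0.8680 MeV.
(pc)² = E² − (m₀c²)² = (0.8680)² − (0.5110)² = 0.4923 MeV², so pc = 0.7016 MeV.
λ = hc/(pc) = 1240 MeV·fm / 0.7016 MeV = 1770 fm.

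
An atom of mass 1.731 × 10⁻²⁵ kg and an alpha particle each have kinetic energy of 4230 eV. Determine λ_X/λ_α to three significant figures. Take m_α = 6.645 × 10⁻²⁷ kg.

λ_X/λ_α = 0.196

At fixed KE, p = √(2mKE) so λ = h/p ∝ 1/√m.
λ_X/λ_α = √(m_α/m_X) = √(6.645 × 10⁻²⁷/1.731 × 10⁻²⁵) = √(0.03839) = 0.196.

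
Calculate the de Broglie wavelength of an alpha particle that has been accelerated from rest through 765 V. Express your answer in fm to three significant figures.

λ = 367 fm

KE = 2eV = 2 × 1.602 × 10⁻¹⁹ × 765.0 = 2.451 × 10⁻¹⁶ J.
p = √(2mKE) = √(2 × 6.645 × 10⁻²⁷ × 2.451 × 10⁻¹⁶) = 1.805 × 10⁻²¹ kg·m/s.
λ = h/p = 6.626 × 10⁻³⁴ / 1.805 × 10⁻²¹ = 3.67 × 10⁻¹³ m = 367 fm.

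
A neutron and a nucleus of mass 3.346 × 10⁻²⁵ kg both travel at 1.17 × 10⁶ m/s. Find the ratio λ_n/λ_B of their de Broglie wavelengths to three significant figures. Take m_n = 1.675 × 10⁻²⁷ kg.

λ_n/λ_B = 200

At fixed v, p = mv so λ = h/(mv) ∝ 1/m.
λ_n/λ_B = m_B/m_n = 3.346 × 10⁻²⁵/1.675 × 10⁻²⁷ = 200.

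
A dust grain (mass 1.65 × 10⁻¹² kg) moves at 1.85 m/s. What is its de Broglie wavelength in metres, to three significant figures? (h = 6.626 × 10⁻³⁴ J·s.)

p = mv = 1.65 × 10⁻¹² × 1.85 = 3.053 × 10⁻¹² kg·m/s.
λ = h/p = 6.626 × 10⁻³⁴ / 3.053 × 10⁻¹² = 2.17 × 10⁻²² m.

λ = 2.17 × 10⁻²² m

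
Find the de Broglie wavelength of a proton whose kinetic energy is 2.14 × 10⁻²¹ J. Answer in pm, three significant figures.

p = √(2mKE) = √(2 × 1.673 × 10⁻²⁷ × 2.140 × 10⁻²¹) = 2.676 × 10⁻²⁴ kg·m/s.
λ = h/p = 6.626 × 10⁻³⁴ / 2.676 × 10⁻²⁴ = 2.48 × 10⁻¹⁰ m = 248 pm.

λ = 248 pm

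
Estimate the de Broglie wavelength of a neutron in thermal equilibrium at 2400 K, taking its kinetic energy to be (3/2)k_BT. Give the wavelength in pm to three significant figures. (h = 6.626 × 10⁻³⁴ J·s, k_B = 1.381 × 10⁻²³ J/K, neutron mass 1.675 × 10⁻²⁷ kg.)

λ = 51.3 pm

KE = (3/2)k_BT = 1.5 × 1.381 × 10⁻²³ × 2400 = 4.972 × 10⁻²⁰ J.
p = √(2mKE) = √(2 × 1.675 × 10⁻²⁷ × 4.972 × 10⁻²⁰) = 1.291 × 10⁻²³ kg·m/s.
λ = h/p = 5.13 × 10⁻¹¹ m = 51.3 pm.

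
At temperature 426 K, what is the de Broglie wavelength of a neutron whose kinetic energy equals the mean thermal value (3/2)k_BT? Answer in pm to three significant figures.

KE = (3/2)k_BT = 1.5 × 1.381 × 10⁻²³ × 426 = 8.825 × 10⁻²¹ J.
p = √(2mKE) = √(2 × 1.675 × 10⁻²⁷ × 8.825 × 10⁻²¹) = 5.437 × 10⁻²⁴ kg·m/s.
λ = h/p = 1.22 × 10⁻¹⁰ m = 122 pm.

λ = 122 pm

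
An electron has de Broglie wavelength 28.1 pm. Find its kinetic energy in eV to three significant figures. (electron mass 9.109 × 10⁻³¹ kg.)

KE = 1910 eV

p = h/λ = 6.626 × 10⁻³⁴ / 2.810 × 10⁻¹¹ = 2.358 × 10⁻²³ kg·m/s.
KE = p²/(2m) = (2.358 × 10⁻²³)² / (2 × 9.109 × 10⁻³¹) = 3.052 × 10⁻¹⁶ J = 1910 eV.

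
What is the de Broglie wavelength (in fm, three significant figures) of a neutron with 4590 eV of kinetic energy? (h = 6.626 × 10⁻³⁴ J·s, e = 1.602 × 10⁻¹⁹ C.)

KE = 4590 eV = 7.353 × 10⁻¹⁶ J.
p = √(2mKE) = √(2 × 1.675 × 10⁻²⁷ × 7.353 × 10⁻¹⁶) = 1.569 × 10⁻²¹ kg·m/s.
λ = h/p = 6.626 × 10⁻³⁴ / 1.569 × 10⁻²¹ = 4.22 × 10⁻¹³ m = 422 fm.

λ = 422 fm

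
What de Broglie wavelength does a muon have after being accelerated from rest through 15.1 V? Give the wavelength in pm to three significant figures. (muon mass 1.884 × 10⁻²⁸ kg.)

λ = 21.9 pm

KE = eV = 1.602 × 10⁻¹⁹ × 15.10 = 2.419 × 10⁻¹⁸ J.
p = √(2mKE) = √(2 × 1.884 × 10⁻²⁸ × 2.419 × 10⁻¹⁸) = 3.019 × 10⁻²³ kg·m/s.
λ = h/p = 6.626 × 10⁻³⁴ / 3.019 × 10⁻²³ = 2.19 × 10⁻¹¹ m = 21.9 pm.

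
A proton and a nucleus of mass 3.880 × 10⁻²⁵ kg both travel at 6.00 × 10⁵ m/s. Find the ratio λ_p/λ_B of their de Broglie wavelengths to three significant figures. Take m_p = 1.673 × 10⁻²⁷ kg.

λ_p/λ_B = 232

At fixed v, p = mv so λ = h/(mv) ∝ 1/m.
λ_p/λ_B = m_B/m_p = 3.880 × 10⁻²⁵/1.673 × 10⁻²⁷ = 232.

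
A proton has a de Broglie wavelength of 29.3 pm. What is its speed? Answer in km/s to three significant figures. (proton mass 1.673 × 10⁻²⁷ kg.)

v = 13.5 km/s

p = h/λ = 6.626 × 10⁻³⁴ / 2.930 × 10⁻¹¹ = 2.261 × 10⁻²³ kg·m/s.
v = p/m = 2.261 × 10⁻²³ / 1.673 × 10⁻²⁷ = 1.35 × 10⁴ m/s = 13.5 km/s.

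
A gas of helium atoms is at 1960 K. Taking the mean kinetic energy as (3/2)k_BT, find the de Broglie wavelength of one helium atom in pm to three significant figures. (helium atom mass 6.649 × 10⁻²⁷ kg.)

KE = (3/2)k_BT = 1.5 × 1.381 × 10⁻²³ × 1960 = 4.060 × 10⁻²⁰ J.
p = √(2mKE) = √(2 × 6.649 × 10⁻²⁷ × 4.060 × 10⁻²⁰) = 2.324 × 10⁻²³ kg·m/s.
λ = h/p = 2.85 × 10⁻¹¹ m = 28.5 pm.

λ = 28.5 pm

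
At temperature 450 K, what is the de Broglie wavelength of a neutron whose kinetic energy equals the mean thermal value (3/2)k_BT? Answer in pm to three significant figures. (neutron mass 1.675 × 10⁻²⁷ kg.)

λ = 119 pm

KE = (3/2)k_BT = 1.5 × 1.381 × 10⁻²³ × 450 = 9.322 × 10⁻²¹ J.
p = √(2mKE) = √(2 × 1.675 × 10⁻²⁷ × 9.322 × 10⁻²¹) = 5.588 × 10⁻²⁴ kg·m/s.
λ = h/p = 1.19 × 10⁻¹⁰ m = 119 pm.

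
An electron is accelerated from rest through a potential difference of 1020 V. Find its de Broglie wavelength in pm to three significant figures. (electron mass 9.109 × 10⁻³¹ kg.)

KE = eV = 1.602 × 10⁻¹⁹ × 1020 = 1.634 × 10⁻¹⁶ J.
p = √(2mKE) = √(2 × 9.109 × 10⁻³¹ × 1.634 × 10⁻¹⁶) = 1.725 × 10⁻²³ kg·m/s.
λ = h/p = 6.626 × 10⁻³⁴ / 1.725 × 10⁻²³ = 3.84 × 10⁻¹¹ m = 38.4 pm.

λ = 38.4 pm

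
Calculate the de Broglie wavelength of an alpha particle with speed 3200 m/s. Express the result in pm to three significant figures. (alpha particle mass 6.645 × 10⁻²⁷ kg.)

λ = 31.2 pm

p = mv = 6.645 × 10⁻²⁷ × 3200 = 2.126 × 10⁻²³ kg·m/s.
λ = h/p = 6.626 × 10⁻³⁴ / 2.126 × 10⁻²³ = 3.12 × 10⁻¹¹ m = 31.2 pm.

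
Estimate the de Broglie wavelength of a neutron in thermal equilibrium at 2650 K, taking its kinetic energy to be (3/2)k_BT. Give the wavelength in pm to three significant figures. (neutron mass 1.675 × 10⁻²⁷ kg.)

KE = (3/2)k_BT = 1.5 × 1.381 × 10⁻²³ × 2650 = 5.489 × 10⁻²⁰ J.
p = √(2mKE) = √(2 × 1.675 × 10⁻²⁷ × 5.489 × 10⁻²⁰) = 1.356 × 10⁻²³ kg·m/s.
λ = h/p = 4.89 × 10⁻¹¹ m = 48.9 pm.

λ = 48.9 pm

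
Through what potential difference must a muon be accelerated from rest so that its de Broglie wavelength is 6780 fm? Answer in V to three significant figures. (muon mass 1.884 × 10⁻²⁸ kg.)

p = h/λ = 6.626 × 10⁻³⁴ / 6.780 × 10⁻¹² = 9.773 × 10⁻²³ kg·m/s.
KE = p²/(2m) = 2.535 × 10⁻¹⁷ J.
V = KE/e = 2.535 × 10⁻¹⁷ / (1.602 × 10⁻¹⁹) = 158 V.

V = 158 V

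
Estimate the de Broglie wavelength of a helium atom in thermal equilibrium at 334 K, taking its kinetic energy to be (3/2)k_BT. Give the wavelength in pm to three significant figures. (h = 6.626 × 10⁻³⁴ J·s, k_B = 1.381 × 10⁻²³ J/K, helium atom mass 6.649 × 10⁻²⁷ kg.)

λ = 69.1 pm

KE = (3/2)k_BT = 1.5 × 1.381 × 10⁻²³ × 334 = 6.919 × 10⁻²¹ J.
p = √(2mKE) = √(2 × 6.649 × 10⁻²⁷ × 6.919 × 10⁻²¹) = 9.592 × 10⁻²⁴ kg·m/s.
λ = h/p = 6.91 × 10⁻¹¹ m = 69.1 pm.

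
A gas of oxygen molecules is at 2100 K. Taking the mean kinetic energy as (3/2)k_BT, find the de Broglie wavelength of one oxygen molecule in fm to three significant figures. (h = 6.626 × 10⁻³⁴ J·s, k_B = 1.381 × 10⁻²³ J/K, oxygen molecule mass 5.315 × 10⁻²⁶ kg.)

λ = 9740 fm

KE = (3/2)k_BT = 1.5 × 1.381 × 10⁻²³ × 2100 = 4.350 × 10⁻²⁰ J.
p = √(2mKE) = √(2 × 5.315 × 10⁻²⁶ × 4.350 × 10⁻²⁰) = 6.800 × 10⁻²³ kg·m/s.
λ = h/p = 9.74 × 10⁻¹² m = 9740 fm.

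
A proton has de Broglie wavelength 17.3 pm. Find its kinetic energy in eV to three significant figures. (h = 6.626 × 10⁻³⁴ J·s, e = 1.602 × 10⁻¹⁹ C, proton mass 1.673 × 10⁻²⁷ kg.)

p = h/λ = 6.626 × 10⁻³⁴ / 1.730 × 10⁻¹¹ = 3.830 × 10⁻²³ kg·m/s.
KE = p²/(2m) = (3.830 × 10⁻²³)² / (2 × 1.673 × 10⁻²⁷) = 4.384 × 10⁻¹⁹ J = 2.74 eV.

KE = 2.74 eV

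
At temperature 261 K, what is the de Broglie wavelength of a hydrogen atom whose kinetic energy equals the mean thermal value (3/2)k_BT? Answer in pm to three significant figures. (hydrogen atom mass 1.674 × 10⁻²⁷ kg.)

KE = (3/2)k_BT = 1.5 × 1.381 × 10⁻²³ × 261 = 5.407 × 10⁻²¹ J.
p = √(2mKE) = √(2 × 1.674 × 10⁻²⁷ × 5.407 × 10⁻²¹) = 4.255 × 10⁻²⁴ kg·m/s.
λ = h/p = 1.56 × 10⁻¹⁰ m = 156 pm.

λ = 156 pm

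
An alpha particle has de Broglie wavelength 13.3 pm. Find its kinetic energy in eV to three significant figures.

KE = 1.17 eV

p = h/λ = 6.626 × 10⁻³⁴ / 1.330 × 10⁻¹¹ = 4.982 × 10⁻²³ kg·m/s.
KE = p²/(2m) = (4.982 × 10⁻²³)² / (2 × 6.645 × 10⁻²⁷) = 1.868 × 10⁻¹⁹ J = 1.17 eV.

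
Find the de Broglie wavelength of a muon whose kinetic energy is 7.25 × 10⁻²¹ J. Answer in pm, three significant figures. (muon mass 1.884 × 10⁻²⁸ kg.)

λ = 401 pm

p = √(2mKE) = √(2 × 1.884 × 10⁻²⁸ × 7.250 × 10⁻²¹) = 1.653 × 10⁻²⁴ kg·m/s.
λ = h/p = 6.626 × 10⁻³⁴ / 1.653 × 10⁻²⁴ = 4.01 × 10⁻¹⁰ m = 401 pm.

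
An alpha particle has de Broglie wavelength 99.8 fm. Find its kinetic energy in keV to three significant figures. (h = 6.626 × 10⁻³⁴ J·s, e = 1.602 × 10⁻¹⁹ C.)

KE = 20.7 keV

p = h/λ = 6.626 × 10⁻³⁴ / 9.980 × 10⁻¹⁴ = 6.639 × 10⁻²¹ kg·m/s.
KE = p²/(2m) = (6.639 × 10⁻²¹)² / (2 × 6.645 × 10⁻²⁷) = 3.317 × 10⁻¹⁵ J = 20.7 keV.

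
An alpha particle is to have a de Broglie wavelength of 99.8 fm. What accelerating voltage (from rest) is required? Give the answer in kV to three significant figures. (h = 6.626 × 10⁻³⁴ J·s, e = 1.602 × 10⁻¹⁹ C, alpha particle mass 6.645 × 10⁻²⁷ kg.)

p = h/λ = 6.626 × 10⁻³⁴ / 9.980 × 10⁻¹⁴ = 6.639 × 10⁻²¹ kg·m/s.
KE = p²/(2m) = 3.317 × 10⁻¹⁵ J.
V = KE/2e = 3.317 × 10⁻¹⁵ / (2 × 1.602 × 10⁻¹⁹) = 10.4 kV.

V = 10.4 kV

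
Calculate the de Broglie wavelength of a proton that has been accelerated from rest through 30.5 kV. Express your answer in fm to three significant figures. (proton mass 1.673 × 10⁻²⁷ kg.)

KE = eV = 1.602 × 10⁻¹⁹ × 3.050 × 10⁴ = 4.886 × 10⁻¹⁵ J.
p = √(2mKE) = √(2 × 1.673 × 10⁻²⁷ × 4.886 × 10⁻¹⁵) = 4.043 × 10⁻²¹ kg·m/s.
λ = h/p = 6.626 × 10⁻³⁴ / 4.043 × 10⁻²¹ = 1.64 × 10⁻¹³ m = 164 fm.

λ = 164 fm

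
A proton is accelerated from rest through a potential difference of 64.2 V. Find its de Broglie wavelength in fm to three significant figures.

KE = eV = 1.602 × 10⁻¹⁹ × 64.20 = 1.028 × 10⁻¹⁷ J.
p = √(2mKE) = √(2 × 1.673 × 10⁻²⁷ × 1.028 × 10⁻¹⁷) = 1.855 × 10⁻²² kg·m/s.
λ = h/p = 6.626 × 10⁻³⁴ / 1.855 × 10⁻²² = 3.57 × 10⁻¹² m = 3570 fm.

λ = 3570 fm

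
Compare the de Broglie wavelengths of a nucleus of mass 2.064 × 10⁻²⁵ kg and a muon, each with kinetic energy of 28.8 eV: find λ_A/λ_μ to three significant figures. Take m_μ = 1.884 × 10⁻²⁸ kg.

At fixed KE, p = √(2mKE) so λ = h/p ∝ 1/√m.
λ_A/λ_μ = √(m_μ/m_A) = √(1.884 × 10⁻²⁸/2.064 × 10⁻²⁵) = √(9.128 × 10⁻⁴) = 0.0302.

λ_A/λ_μ = 0.0302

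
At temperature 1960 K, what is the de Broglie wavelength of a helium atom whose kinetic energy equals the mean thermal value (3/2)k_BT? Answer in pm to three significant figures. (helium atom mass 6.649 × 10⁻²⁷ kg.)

KE = (3/2)k_BT = 1.5 × 1.381 × 10⁻²³ × 1960 = 4.060 × 10⁻²⁰ J.
p = √(2mKE) = √(2 × 6.649 × 10⁻²⁷ × 4.060 × 10⁻²⁰) = 2.324 × 10⁻²³ kg·m/s.
λ = h/p = 2.85 × 10⁻¹¹ m = 28.5 pm.

λ = 28.5 pm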